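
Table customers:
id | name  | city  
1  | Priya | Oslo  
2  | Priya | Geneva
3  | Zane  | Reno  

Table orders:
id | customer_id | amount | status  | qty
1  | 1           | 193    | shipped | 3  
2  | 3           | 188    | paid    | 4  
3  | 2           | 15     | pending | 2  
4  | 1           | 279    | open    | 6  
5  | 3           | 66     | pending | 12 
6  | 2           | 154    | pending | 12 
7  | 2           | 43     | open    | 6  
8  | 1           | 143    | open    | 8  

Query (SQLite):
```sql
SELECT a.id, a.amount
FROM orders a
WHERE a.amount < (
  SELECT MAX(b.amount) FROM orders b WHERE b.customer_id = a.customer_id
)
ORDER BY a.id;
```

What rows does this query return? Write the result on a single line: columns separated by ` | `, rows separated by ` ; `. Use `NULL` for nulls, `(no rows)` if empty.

1 | 193 ; 3 | 15 ; 5 | 66 ; 7 | 43 ; 8 | 143

For each orders row a, compute MAX(amount) over rows sharing a.customer_id.
Keep row a if a.amount < that per-group MAX.
  customer_id=1: MAX(amount) = 279
  customer_id=2: MAX(amount) = 154
  customer_id=3: MAX(amount) = 188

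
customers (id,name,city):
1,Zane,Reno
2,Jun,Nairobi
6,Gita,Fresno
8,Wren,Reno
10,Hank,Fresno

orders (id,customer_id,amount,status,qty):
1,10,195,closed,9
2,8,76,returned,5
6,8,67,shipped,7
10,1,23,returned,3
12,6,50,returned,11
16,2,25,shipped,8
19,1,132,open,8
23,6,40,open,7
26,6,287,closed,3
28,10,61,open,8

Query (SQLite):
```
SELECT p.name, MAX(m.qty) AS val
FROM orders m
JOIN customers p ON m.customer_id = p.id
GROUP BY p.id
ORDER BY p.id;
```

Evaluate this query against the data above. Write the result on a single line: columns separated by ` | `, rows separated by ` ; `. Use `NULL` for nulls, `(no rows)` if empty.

Zane | 8 ; Jun | 8 ; Gita | 11 ; Wren | 7 ; Hank | 9

Join each orders row to its customers via customer_id.
Group joined rows by customers.id; compute MAX(m.qty) per group.
  1: ids {10, 19} → MAX(m.qty)=8
  2: ids {16} → MAX(m.qty)=8
  6: ids {12, 23, 26} → MAX(m.qty)=11
  8: ids {2, 6} → MAX(m.qty)=7
  10: ids {1, 28} → MAX(m.qty)=9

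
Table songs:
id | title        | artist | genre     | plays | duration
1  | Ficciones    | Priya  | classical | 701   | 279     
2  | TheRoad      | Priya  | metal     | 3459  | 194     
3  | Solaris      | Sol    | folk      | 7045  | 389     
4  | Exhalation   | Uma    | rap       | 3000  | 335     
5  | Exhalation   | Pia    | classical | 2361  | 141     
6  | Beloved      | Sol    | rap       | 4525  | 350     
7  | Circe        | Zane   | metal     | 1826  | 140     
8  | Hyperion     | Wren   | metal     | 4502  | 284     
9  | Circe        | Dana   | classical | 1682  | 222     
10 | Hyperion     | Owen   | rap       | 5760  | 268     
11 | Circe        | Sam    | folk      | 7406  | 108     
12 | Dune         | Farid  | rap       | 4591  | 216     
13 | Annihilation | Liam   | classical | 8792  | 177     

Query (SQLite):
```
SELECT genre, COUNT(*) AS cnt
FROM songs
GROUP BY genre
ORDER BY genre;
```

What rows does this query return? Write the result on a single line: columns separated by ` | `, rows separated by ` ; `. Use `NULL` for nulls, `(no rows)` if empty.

classical | 4 ; folk | 2 ; metal | 3 ; rap | 4

Partition songs by genre; compute COUNT(*) within each group.
  classical: ids {1, 5, 9, 13} → COUNT(*)=4
  folk: ids {3, 11} → COUNT(*)=2
  metal: ids {2, 7, 8} → COUNT(*)=3
  rap: ids {4, 6, 10, 12} → COUNT(*)=4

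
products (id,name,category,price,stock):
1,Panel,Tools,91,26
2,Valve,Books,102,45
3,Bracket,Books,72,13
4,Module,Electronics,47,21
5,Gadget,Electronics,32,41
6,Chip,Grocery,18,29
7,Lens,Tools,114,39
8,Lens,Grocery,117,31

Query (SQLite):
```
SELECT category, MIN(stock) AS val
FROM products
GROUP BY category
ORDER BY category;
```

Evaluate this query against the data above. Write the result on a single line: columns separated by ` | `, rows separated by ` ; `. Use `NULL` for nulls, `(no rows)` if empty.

Books | 13 ; Electronics | 21 ; Grocery | 29 ; Tools | 26

Partition products by category; compute MIN(stock) within each group.
  Books: ids {2, 3} → MIN(stock)=13
  Electronics: ids {4, 5} → MIN(stock)=21
  Grocery: ids {6, 8} → MIN(stock)=29
  Tools: ids {1, 7} → MIN(stock)=26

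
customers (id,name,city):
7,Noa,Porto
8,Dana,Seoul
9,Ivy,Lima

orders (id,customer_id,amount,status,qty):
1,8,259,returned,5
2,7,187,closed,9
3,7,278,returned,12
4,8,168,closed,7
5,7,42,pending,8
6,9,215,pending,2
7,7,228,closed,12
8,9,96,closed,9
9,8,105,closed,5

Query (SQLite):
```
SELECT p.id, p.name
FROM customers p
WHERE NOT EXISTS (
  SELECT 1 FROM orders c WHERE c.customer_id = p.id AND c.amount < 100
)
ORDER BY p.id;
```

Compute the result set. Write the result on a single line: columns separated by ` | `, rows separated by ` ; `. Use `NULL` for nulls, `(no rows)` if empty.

8 | Dana

For each customers row, check whether any orders with matching customer_id has amount < 100.
Keep rows where that is false.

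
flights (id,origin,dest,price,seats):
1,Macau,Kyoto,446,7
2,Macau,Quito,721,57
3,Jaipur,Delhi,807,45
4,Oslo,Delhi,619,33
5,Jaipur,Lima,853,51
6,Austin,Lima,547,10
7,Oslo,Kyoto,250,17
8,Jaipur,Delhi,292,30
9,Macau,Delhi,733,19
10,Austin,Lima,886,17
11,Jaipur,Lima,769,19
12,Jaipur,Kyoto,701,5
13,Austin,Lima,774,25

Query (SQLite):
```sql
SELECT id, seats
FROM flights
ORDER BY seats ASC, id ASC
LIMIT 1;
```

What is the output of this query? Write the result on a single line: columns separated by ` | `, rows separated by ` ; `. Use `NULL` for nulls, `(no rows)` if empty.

12 | 5

Sort by seats asc, tiebreak id asc: (5, id=12), (7, id=1), (10, id=6), (17, id=7) …. Take first 1.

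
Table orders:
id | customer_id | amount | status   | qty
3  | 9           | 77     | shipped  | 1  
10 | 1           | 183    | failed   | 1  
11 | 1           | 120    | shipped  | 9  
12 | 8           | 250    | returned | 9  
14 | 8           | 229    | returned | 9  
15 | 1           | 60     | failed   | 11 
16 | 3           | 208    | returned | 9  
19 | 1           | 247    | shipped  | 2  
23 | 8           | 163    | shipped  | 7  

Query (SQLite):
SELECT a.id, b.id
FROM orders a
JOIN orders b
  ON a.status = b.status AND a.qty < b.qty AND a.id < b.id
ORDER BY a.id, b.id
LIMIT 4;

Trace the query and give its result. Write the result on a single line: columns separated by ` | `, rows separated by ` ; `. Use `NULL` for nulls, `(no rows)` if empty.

3 | 11 ; 3 | 19 ; 3 | 23 ; 10 | 15

Pairs (a,b) with same status, a.qty < b.qty, a.id < b.id.
status groups: failed:{10,15} returned:{12,14,16} shipped:{3,11,19,23}
Ordered by (a.id, b.id); first 4.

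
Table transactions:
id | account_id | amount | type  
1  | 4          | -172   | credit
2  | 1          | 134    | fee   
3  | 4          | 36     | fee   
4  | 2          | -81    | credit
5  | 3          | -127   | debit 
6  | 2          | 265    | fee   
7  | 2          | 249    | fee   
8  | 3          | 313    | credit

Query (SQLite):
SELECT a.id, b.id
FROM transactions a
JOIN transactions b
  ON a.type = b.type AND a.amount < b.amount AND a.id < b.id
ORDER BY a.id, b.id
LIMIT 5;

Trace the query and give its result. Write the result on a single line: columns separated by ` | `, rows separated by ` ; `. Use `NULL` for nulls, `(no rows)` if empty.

Pairs (a,b) with same type, a.amount < b.amount, a.id < b.id.
type groups: credit:{1,4,8} debit:{5} fee:{2,3,6,7}
Ordered by (a.id, b.id); first 5.

1 | 4 ; 1 | 8 ; 2 | 6 ; 2 | 7 ; 3 | 6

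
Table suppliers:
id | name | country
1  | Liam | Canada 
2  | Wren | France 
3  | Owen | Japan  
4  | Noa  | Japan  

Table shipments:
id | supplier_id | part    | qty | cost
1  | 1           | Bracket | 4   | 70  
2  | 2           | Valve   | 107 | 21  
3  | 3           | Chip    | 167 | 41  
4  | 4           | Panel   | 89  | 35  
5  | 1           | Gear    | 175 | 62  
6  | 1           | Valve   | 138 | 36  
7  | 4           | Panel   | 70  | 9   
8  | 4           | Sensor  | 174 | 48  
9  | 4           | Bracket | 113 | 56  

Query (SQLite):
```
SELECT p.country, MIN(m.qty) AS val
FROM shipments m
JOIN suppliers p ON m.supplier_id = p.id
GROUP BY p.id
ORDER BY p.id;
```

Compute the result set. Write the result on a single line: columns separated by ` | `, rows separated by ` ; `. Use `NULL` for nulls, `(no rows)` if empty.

Canada | 4 ; France | 107 ; Japan | 167 ; Japan | 70

Join each shipments row to its suppliers via supplier_id.
Group joined rows by suppliers.id; compute MIN(m.qty) per group.
  1: ids {1, 5, 6} → MIN(m.qty)=4
  2: ids {2} → MIN(m.qty)=107
  3: ids {3} → MIN(m.qty)=167
  4: ids {4, 7, 8, 9} → MIN(m.qty)=70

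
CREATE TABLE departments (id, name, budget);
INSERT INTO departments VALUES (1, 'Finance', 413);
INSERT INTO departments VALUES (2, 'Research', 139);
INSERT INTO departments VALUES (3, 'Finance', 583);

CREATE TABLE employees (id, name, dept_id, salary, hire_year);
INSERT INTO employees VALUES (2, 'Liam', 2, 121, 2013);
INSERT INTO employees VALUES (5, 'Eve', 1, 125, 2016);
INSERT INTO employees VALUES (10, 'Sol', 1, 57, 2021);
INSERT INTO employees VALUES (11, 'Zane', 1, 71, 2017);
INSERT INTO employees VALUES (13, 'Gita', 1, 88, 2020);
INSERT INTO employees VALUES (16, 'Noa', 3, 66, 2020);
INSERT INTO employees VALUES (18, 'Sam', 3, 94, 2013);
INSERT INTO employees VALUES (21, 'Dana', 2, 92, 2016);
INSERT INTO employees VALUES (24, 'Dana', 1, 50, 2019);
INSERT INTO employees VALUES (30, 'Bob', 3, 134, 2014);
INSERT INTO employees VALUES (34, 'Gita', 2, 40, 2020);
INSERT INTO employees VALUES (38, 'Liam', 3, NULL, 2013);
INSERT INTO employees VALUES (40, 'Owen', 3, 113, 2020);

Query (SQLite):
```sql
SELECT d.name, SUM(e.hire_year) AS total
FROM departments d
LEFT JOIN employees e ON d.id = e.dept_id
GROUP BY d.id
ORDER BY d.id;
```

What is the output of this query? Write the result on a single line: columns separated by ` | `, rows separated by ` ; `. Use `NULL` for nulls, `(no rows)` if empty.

LEFT JOIN keeps every departments row; unmatched ones get NULL for employees columns.
Group by departments.id and compute SUM(e.hire_year). SUM over an all-NULL group is NULL.
  1: ids {5, 10, 11, 13, 24} → SUM(e.hire_year)=10093
  2: ids {2, 21, 34} → SUM(e.hire_year)=6049
  3: ids {16, 18, 30, 38, 40} → SUM(e.hire_year)=10080

Finance | 10093 ; Research | 6049 ; Finance | 10080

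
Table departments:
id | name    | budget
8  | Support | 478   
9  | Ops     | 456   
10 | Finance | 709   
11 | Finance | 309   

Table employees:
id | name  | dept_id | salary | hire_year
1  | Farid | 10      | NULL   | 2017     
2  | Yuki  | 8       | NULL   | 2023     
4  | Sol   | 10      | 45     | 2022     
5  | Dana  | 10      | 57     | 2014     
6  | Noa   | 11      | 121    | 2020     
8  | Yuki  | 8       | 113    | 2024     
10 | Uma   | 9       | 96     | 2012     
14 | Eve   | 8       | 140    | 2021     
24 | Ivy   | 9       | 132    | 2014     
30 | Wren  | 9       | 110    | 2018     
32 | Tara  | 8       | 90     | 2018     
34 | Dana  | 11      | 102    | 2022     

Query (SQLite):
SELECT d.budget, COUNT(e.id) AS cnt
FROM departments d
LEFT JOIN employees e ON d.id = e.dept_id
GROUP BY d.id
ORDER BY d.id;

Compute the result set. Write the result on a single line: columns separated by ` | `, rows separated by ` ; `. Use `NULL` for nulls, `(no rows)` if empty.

478 | 4 ; 456 | 3 ; 709 | 3 ; 309 | 2

LEFT JOIN keeps every departments row; unmatched ones get NULL for employees columns.
Group by departments.id and compute COUNT(e.id). COUNT(col) of an all-NULL group is 0.
  8: ids {2, 8, 14, 32} → COUNT(e.id)=4
  9: ids {10, 24, 30} → COUNT(e.id)=3
  10: ids {1, 4, 5} → COUNT(e.id)=3
  11: ids {6, 34} → COUNT(e.id)=2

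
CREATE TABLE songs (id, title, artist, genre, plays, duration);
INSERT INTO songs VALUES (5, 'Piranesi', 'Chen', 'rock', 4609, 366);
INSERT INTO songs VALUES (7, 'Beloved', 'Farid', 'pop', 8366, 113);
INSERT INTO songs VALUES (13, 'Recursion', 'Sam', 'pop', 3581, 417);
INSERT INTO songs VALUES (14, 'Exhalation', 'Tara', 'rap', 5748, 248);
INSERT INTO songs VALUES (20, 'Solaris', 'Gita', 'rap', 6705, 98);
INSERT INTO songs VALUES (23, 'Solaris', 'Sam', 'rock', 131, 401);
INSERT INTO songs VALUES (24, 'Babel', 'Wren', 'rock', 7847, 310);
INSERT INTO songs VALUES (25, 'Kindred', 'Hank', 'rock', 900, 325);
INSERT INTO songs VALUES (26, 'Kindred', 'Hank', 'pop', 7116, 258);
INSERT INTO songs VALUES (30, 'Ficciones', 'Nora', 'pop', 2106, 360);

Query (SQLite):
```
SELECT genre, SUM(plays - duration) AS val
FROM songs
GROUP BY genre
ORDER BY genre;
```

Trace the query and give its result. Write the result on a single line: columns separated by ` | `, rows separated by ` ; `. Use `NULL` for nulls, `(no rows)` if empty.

pop | 20021 ; rap | 12107 ; rock | 12085

For each row compute plays - duration.
Group by genre; take SUM of the expression per group.
  pop: ids {7, 13, 26, 30} → SUM(plays - duration)=20021
  rap: ids {14, 20} → SUM(plays - duration)=12107
  rock: ids {5, 23, 24, 25} → SUM(plays - duration)=12085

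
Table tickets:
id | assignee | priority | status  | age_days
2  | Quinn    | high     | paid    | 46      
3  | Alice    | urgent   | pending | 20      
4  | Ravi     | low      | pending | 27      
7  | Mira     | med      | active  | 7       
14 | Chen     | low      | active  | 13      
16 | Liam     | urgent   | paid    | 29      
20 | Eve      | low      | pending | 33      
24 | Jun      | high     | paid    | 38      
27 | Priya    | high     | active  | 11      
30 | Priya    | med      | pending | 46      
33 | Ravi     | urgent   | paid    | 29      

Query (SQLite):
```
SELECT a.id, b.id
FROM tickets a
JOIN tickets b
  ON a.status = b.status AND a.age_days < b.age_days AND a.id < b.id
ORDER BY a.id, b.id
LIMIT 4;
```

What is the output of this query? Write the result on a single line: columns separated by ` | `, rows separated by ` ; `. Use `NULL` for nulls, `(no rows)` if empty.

3 | 4 ; 3 | 20 ; 3 | 30 ; 4 | 20

Pairs (a,b) with same status, a.age_days < b.age_days, a.id < b.id.
status groups: active:{7,14,27} paid:{2,16,24,33} pending:{3,4,20,30}
Ordered by (a.id, b.id); first 4.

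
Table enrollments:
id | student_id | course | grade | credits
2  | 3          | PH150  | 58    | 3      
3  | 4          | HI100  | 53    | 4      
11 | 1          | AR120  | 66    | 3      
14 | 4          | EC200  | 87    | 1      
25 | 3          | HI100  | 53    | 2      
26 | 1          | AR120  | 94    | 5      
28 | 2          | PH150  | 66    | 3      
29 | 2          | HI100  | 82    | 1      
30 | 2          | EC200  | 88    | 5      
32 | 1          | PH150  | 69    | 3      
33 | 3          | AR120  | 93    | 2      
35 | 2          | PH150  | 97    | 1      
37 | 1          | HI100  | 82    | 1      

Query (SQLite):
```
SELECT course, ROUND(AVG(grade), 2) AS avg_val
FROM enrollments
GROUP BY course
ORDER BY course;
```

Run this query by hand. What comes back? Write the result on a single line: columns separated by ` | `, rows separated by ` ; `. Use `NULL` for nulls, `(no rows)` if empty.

AR120 | 84.33 ; EC200 | 87.5 ; HI100 | 67.5 ; PH150 | 72.5

Partition enrollments by course; compute ROUND(AVG(grade), 2) within each group.
  AR120: ids {11, 26, 33} → ROUND(AVG(grade), 2)=84.33
  EC200: ids {14, 30} → ROUND(AVG(grade), 2)=87.5
  HI100: ids {3, 25, 29, 37} → ROUND(AVG(grade), 2)=67.5
  PH150: ids {2, 28, 32, 35} → ROUND(AVG(grade), 2)=72.5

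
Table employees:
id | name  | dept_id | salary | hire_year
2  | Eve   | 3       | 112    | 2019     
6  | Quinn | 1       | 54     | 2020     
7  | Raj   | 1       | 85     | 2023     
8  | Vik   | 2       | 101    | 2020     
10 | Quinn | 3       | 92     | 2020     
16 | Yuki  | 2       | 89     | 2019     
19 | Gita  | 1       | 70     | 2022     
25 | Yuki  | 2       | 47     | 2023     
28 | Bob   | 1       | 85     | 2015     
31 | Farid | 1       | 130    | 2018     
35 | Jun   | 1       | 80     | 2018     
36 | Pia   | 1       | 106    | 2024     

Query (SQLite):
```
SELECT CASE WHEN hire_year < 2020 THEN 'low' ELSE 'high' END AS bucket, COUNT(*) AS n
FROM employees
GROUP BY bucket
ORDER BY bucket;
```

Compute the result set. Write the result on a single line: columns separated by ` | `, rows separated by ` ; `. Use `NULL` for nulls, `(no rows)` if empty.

high | 7 ; low | 5

Bucket rows by hire_year < 2020 → 'low' else 'high'; count each bucket.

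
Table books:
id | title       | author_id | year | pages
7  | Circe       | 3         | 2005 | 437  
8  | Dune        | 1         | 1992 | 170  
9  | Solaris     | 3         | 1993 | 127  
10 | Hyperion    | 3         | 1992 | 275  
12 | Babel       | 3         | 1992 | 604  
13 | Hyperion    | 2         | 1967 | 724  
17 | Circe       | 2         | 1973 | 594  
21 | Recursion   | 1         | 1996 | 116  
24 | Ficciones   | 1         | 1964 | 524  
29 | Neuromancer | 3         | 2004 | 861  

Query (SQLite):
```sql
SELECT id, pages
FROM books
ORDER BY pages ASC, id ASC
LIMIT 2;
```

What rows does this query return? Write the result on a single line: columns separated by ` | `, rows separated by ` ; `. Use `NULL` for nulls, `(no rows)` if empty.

21 | 116 ; 9 | 127

Sort by pages asc, tiebreak id asc: (116, id=21), (127, id=9), (170, id=8), (275, id=10), (437, id=7) …. Take first 2.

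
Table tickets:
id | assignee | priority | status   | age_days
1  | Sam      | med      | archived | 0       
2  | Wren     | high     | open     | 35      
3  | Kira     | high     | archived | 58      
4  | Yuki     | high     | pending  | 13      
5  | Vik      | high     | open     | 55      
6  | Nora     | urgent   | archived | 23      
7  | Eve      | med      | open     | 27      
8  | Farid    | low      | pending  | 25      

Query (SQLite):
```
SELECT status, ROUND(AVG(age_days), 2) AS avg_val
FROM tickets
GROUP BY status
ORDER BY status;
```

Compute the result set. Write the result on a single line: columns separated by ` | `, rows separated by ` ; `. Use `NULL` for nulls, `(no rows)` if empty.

archived | 27 ; open | 39 ; pending | 19

Partition tickets by status; compute ROUND(AVG(age_days), 2) within each group.
  archived: ids {1, 3, 6} → ROUND(AVG(age_days), 2)=27
  open: ids {2, 5, 7} → ROUND(AVG(age_days), 2)=39
  pending: ids {4, 8} → ROUND(AVG(age_days), 2)=19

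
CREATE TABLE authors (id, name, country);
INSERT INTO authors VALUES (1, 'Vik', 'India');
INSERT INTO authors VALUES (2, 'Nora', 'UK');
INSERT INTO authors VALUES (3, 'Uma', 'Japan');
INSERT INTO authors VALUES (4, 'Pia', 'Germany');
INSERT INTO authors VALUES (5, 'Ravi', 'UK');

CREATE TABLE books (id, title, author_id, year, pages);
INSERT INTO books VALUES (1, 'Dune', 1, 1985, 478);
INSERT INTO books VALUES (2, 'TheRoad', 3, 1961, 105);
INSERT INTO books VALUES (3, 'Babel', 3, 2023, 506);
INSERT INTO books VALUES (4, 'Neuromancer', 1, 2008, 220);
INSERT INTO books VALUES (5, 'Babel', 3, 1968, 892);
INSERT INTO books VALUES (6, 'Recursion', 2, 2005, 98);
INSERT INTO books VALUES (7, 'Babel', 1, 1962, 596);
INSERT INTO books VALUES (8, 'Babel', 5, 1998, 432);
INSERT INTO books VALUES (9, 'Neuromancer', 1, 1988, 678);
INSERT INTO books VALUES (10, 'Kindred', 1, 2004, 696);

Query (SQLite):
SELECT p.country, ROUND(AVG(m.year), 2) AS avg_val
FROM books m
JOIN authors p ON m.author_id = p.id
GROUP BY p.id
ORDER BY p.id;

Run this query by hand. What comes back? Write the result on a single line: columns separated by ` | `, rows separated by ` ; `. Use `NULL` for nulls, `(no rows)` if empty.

Join each books row to its authors via author_id.
Group joined rows by authors.id; compute ROUND(AVG(m.year), 2) per group.
  1: ids {1, 4, 7, 9, 10} → ROUND(AVG(m.year), 2)=1989.4
  2: ids {6} → ROUND(AVG(m.year), 2)=2005
  3: ids {2, 3, 5} → ROUND(AVG(m.year), 2)=1984
  5: ids {8} → ROUND(AVG(m.year), 2)=1998

India | 1989.4 ; UK | 2005 ; Japan | 1984 ; UK | 1998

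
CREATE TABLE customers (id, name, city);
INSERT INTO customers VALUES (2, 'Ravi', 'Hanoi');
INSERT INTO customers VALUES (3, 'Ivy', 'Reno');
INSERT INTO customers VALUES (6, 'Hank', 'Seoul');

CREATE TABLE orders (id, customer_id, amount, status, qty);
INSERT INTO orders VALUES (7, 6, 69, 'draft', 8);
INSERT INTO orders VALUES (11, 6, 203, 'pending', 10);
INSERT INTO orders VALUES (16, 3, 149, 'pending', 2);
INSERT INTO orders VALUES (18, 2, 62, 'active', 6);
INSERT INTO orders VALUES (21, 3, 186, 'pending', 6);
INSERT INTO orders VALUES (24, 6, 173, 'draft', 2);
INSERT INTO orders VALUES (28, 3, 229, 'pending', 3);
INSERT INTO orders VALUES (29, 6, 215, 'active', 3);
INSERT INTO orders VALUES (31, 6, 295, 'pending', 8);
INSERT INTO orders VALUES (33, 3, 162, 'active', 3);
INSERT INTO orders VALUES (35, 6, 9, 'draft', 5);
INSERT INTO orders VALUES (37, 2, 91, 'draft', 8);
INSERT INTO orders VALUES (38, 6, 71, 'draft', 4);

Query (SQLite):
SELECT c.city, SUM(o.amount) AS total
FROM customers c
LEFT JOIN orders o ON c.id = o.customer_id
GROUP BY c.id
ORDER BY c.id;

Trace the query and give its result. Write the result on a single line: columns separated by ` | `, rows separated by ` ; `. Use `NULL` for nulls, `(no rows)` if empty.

Hanoi | 153 ; Reno | 726 ; Seoul | 1035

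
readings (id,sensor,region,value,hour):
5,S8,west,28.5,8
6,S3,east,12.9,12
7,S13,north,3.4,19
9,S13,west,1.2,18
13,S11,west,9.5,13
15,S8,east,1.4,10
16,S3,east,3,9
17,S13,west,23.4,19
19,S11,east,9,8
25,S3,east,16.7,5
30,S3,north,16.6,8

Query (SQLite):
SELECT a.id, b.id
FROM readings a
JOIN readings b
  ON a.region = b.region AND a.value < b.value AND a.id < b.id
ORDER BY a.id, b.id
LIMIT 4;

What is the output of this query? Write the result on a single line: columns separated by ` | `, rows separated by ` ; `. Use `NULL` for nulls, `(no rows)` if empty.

Pairs (a,b) with same region, a.value < b.value, a.id < b.id.
region groups: east:{6,15,16,19,25} north:{7,30} west:{5,9,13,17}
Ordered by (a.id, b.id); first 4.

6 | 25 ; 7 | 30 ; 9 | 13 ; 9 | 17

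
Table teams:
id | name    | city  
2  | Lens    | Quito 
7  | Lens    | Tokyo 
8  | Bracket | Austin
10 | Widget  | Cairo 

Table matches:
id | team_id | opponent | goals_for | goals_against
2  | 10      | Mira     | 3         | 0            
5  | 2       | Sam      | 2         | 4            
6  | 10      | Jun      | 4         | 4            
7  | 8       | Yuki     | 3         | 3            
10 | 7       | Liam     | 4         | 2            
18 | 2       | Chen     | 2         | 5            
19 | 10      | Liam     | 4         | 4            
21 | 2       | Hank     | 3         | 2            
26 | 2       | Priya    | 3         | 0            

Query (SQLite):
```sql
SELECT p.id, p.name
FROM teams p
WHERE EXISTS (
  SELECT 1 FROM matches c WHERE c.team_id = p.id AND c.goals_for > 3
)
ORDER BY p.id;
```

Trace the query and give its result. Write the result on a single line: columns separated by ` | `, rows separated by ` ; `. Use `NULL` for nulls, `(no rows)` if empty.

For each teams row, check whether any matches with matching team_id has goals_for > 3.
Keep rows where that is true.

7 | Lens ; 10 | Widget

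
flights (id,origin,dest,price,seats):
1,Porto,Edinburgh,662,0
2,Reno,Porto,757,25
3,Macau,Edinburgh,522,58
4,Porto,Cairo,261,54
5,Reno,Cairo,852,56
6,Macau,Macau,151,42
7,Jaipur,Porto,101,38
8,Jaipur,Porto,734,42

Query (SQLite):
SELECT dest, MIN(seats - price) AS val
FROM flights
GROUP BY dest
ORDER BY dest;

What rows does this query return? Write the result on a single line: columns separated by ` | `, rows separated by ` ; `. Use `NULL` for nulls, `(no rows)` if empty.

For each row compute seats - price.
Group by dest; take MIN of the expression per group.
  Cairo: ids {4, 5} → MIN(seats - price)=-796
  Edinburgh: ids {1, 3} → MIN(seats - price)=-662
  Macau: ids {6} → MIN(seats - price)=-109
  Porto: ids {2, 7, 8} → MIN(seats - price)=-732

Cairo | -796 ; Edinburgh | -662 ; Macau | -109 ; Porto | -732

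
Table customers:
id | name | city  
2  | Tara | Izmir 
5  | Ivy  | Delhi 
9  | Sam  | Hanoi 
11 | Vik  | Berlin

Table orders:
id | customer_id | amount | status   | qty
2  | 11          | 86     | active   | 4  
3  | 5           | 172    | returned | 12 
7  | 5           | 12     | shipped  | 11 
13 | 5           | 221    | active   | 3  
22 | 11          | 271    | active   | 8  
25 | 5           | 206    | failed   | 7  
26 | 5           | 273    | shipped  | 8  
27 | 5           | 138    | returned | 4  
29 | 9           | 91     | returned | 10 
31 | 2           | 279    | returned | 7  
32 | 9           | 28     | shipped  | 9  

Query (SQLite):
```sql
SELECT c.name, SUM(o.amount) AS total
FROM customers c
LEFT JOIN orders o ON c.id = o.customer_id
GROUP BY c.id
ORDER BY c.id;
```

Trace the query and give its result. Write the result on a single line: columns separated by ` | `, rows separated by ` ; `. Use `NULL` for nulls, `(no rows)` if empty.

LEFT JOIN keeps every customers row; unmatched ones get NULL for orders columns.
Group by customers.id and compute SUM(o.amount). SUM over an all-NULL group is NULL.
  2: ids {31} → SUM(o.amount)=279
  5: ids {3, 7, 13, 25, 26, 27} → SUM(o.amount)=1022
  9: ids {29, 32} → SUM(o.amount)=119
  11: ids {2, 22} → SUM(o.amount)=357

Tara | 279 ; Ivy | 1022 ; Sam | 119 ; Vik | 357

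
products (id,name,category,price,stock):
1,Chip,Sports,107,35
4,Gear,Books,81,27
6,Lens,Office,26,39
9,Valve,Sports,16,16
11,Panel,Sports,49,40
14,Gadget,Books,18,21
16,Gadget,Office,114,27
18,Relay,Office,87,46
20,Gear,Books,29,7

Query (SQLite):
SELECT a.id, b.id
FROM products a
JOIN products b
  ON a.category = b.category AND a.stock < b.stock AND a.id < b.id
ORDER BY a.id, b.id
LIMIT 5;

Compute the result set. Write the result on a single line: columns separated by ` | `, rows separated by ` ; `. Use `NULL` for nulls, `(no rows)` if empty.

Pairs (a,b) with same category, a.stock < b.stock, a.id < b.id.
category groups: Books:{4,14,20} Office:{6,16,18} Sports:{1,9,11}
Ordered by (a.id, b.id); first 5.

1 | 11 ; 6 | 18 ; 9 | 11 ; 16 | 18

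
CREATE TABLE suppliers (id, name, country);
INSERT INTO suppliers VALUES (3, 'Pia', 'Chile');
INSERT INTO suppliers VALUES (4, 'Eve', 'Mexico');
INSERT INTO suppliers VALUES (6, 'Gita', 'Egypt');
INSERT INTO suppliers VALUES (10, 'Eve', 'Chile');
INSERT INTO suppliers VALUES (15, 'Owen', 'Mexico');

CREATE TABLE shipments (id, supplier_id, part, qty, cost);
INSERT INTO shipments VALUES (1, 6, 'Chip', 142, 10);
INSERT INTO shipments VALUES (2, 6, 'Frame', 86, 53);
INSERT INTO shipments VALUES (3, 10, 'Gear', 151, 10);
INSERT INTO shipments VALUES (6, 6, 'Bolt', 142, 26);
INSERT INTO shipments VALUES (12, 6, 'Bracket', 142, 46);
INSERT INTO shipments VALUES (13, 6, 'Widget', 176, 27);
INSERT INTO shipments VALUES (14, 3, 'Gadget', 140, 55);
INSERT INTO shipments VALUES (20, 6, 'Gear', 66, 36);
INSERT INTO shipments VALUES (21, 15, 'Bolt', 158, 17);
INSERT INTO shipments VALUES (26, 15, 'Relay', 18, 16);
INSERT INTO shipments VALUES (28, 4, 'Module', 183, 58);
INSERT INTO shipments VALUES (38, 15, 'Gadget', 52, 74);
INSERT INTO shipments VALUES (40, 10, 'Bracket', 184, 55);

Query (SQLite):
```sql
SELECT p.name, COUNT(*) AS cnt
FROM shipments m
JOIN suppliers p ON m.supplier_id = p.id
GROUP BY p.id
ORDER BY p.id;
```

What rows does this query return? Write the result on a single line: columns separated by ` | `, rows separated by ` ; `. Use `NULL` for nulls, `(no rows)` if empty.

Pia | 1 ; Eve | 1 ; Gita | 6 ; Eve | 2 ; Owen | 3

Join each shipments row to its suppliers via supplier_id.
Group joined rows by suppliers.id; compute COUNT(*) per group.
  3: ids {14} → COUNT(*)=1
  4: ids {28} → COUNT(*)=1
  6: ids {1, 2, 6, 12, 13, 20} → COUNT(*)=6
  10: ids {3, 40} → COUNT(*)=2
  15: ids {21, 26, 38} → COUNT(*)=3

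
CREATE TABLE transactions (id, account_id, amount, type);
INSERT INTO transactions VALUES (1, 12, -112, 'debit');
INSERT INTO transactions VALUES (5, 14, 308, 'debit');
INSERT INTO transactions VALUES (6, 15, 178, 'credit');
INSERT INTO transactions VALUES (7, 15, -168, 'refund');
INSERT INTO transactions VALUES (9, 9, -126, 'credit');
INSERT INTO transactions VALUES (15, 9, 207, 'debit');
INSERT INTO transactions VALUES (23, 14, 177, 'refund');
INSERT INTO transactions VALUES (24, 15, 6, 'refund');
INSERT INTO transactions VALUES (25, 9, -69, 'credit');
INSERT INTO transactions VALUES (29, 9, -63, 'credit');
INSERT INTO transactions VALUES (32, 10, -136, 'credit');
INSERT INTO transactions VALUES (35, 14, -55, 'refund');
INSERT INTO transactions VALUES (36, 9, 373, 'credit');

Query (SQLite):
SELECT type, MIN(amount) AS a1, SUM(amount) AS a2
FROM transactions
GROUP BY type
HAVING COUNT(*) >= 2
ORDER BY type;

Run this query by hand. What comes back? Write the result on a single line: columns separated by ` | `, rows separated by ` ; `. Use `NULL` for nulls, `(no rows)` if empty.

Group transactions by type.
Per group compute: MIN(amount), SUM(amount).
HAVING: drop groups with fewer than 2 rows.
  credit: ids {6, 9, 25, 29, 32, 36} → MIN(amount)=-136, SUM(amount)=157
  debit: ids {1, 5, 15} → MIN(amount)=-112, SUM(amount)=403
  refund: ids {7, 23, 24, 35} → MIN(amount)=-168, SUM(amount)=-40

credit | -136 | 157 ; debit | -112 | 403 ; refund | -168 | -40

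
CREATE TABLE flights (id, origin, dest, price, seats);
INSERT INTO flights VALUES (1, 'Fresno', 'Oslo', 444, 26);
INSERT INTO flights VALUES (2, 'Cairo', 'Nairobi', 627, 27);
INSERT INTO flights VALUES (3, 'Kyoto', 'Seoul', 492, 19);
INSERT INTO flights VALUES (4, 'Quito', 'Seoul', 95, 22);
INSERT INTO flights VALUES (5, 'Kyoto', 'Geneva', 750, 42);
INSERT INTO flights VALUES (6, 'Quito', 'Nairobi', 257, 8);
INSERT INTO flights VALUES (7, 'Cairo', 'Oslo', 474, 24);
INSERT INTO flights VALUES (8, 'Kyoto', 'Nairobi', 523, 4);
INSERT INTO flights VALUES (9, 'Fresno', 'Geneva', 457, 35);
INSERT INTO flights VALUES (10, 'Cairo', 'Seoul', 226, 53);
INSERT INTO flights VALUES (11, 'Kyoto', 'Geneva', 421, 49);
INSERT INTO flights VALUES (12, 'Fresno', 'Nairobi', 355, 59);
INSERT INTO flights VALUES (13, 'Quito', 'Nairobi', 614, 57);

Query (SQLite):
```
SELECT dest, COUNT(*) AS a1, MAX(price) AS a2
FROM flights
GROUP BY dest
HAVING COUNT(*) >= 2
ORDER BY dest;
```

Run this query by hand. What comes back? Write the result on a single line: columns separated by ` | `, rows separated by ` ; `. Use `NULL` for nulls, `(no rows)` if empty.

Group flights by dest.
Per group compute: COUNT(*), MAX(price).
HAVING: drop groups with fewer than 2 rows.
  Geneva: ids {5, 9, 11} → COUNT(*)=3, MAX(price)=750
  Nairobi: ids {2, 6, 8, 12, 13} → COUNT(*)=5, MAX(price)=627
  Oslo: ids {1, 7} → COUNT(*)=2, MAX(price)=474
  Seoul: ids {3, 4, 10} → COUNT(*)=3, MAX(price)=492

Geneva | 3 | 750 ; Nairobi | 5 | 627 ; Oslo | 2 | 474 ; Seoul | 3 | 492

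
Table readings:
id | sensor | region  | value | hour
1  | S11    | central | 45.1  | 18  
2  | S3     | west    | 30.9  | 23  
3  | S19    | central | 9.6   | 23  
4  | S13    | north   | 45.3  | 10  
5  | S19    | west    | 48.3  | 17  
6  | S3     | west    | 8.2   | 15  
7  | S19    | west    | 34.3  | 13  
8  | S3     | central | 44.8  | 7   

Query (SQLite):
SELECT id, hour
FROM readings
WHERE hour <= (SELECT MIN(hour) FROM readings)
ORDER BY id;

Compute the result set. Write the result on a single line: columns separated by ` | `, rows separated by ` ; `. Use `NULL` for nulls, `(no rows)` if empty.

8 | 7

Scalar subquery: MIN(hour) over all readings rows = 7.
Keep rows where hour <= that value.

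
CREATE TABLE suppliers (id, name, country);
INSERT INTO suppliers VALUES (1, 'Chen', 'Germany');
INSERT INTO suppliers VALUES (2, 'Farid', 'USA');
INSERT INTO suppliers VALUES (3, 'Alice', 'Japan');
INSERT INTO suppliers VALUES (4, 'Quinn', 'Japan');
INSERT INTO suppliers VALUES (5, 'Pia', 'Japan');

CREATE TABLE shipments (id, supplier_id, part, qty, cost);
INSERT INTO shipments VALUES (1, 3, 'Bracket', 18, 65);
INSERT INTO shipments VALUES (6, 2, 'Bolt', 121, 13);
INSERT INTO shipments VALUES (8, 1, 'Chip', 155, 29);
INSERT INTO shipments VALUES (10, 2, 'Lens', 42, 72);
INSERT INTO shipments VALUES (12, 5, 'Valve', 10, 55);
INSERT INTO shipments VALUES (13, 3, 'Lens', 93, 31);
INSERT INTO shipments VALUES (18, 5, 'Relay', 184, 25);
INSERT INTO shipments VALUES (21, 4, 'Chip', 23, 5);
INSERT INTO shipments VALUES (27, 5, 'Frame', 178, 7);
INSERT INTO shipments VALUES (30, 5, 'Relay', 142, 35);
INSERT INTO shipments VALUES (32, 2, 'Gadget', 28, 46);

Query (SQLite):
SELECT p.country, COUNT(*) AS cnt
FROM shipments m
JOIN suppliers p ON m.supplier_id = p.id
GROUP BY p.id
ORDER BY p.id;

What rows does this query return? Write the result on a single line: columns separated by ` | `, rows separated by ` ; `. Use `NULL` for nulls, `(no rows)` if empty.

Germany | 1 ; USA | 3 ; Japan | 2 ; Japan | 1 ; Japan | 4

Join each shipments row to its suppliers via supplier_id.
Group joined rows by suppliers.id; compute COUNT(*) per group.
  1: ids {8} → COUNT(*)=1
  2: ids {6, 10, 32} → COUNT(*)=3
  3: ids {1, 13} → COUNT(*)=2
  4: ids {21} → COUNT(*)=1
  5: ids {12, 18, 27, 30} → COUNT(*)=4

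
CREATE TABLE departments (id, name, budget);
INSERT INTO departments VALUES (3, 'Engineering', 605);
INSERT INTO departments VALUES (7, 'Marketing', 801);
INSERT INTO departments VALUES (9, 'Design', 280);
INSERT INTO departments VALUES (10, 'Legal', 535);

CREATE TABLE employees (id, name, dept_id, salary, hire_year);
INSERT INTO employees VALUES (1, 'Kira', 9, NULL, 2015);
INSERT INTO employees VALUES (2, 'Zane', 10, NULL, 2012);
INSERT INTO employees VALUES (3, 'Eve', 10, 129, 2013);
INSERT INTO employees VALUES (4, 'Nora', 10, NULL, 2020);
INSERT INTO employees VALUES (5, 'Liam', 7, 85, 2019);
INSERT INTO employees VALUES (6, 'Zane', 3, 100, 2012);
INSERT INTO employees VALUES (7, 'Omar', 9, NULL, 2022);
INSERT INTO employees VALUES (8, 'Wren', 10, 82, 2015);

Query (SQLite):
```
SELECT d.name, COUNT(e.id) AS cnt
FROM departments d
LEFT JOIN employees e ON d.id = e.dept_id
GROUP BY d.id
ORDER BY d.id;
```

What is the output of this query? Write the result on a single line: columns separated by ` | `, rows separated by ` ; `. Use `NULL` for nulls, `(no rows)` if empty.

Engineering | 1 ; Marketing | 1 ; Design | 2 ; Legal | 4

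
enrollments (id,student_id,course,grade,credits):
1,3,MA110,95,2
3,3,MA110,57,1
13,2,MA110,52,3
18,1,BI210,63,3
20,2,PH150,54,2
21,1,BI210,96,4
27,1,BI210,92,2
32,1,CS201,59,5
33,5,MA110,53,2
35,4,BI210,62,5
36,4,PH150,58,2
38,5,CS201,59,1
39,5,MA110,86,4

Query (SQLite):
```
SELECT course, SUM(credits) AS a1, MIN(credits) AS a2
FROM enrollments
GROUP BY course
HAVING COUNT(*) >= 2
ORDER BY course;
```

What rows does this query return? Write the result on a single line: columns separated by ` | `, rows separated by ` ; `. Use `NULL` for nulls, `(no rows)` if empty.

BI210 | 14 | 2 ; CS201 | 6 | 1 ; MA110 | 12 | 1 ; PH150 | 4 | 2

Group enrollments by course.
Per group compute: SUM(credits), MIN(credits).
HAVING: drop groups with fewer than 2 rows.
  BI210: ids {18, 21, 27, 35} → SUM(credits)=14, MIN(credits)=2
  CS201: ids {32, 38} → SUM(credits)=6, MIN(credits)=1
  MA110: ids {1, 3, 13, 33, 39} → SUM(credits)=12, MIN(credits)=1
  PH150: ids {20, 36} → SUM(credits)=4, MIN(credits)=2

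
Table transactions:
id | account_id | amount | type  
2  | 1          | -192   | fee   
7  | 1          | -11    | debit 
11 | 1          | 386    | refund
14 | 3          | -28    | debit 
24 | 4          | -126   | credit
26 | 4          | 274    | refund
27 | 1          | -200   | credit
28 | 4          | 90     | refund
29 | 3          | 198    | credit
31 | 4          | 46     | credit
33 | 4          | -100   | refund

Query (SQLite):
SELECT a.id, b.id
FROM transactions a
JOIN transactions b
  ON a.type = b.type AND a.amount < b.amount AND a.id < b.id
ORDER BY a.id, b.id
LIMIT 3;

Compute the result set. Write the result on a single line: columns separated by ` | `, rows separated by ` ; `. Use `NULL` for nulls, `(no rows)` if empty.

Pairs (a,b) with same type, a.amount < b.amount, a.id < b.id.
type groups: credit:{24,27,29,31} debit:{7,14} fee:{2} refund:{11,26,28,33}
Ordered by (a.id, b.id); first 3.

24 | 29 ; 24 | 31 ; 27 | 29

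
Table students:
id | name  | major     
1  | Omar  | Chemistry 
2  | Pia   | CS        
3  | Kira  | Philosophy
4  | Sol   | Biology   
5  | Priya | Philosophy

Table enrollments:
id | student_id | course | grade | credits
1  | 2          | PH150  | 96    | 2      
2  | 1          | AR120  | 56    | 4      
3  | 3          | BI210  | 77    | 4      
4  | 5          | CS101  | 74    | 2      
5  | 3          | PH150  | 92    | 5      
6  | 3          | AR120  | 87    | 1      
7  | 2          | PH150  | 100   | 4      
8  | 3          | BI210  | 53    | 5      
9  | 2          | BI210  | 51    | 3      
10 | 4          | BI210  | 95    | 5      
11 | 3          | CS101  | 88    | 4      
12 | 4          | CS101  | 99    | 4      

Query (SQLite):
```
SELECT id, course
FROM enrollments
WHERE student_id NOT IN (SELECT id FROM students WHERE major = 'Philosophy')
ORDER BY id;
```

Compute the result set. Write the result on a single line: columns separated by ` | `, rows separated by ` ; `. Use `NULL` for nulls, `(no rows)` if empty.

1 | PH150 ; 2 | AR120 ; 7 | PH150 ; 9 | BI210 ; 10 | BI210 ; 12 | CS101

Inner query: students.id where major = 'Philosophy'.
Outer: keep enrollments rows whose student_id is not in that set.
Inner query → {3, 5}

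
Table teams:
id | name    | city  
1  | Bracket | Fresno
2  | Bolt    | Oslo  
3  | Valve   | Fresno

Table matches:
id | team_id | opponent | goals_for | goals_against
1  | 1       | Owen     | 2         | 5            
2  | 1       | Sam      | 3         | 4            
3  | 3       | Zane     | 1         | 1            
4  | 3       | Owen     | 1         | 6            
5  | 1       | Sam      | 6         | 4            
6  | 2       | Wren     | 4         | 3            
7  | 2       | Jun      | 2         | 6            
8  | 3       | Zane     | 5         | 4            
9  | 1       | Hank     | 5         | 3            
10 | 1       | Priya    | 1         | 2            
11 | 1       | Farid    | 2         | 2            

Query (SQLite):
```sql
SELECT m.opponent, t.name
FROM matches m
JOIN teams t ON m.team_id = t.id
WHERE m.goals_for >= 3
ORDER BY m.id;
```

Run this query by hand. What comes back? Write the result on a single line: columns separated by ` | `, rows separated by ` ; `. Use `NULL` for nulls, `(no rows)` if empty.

Sam | Bracket ; Sam | Bracket ; Wren | Bolt ; Zane | Valve ; Hank | Bracket

Each matches row matches the teams row where team_id = teams.id.
Then keep rows with m.goals_for >= 3.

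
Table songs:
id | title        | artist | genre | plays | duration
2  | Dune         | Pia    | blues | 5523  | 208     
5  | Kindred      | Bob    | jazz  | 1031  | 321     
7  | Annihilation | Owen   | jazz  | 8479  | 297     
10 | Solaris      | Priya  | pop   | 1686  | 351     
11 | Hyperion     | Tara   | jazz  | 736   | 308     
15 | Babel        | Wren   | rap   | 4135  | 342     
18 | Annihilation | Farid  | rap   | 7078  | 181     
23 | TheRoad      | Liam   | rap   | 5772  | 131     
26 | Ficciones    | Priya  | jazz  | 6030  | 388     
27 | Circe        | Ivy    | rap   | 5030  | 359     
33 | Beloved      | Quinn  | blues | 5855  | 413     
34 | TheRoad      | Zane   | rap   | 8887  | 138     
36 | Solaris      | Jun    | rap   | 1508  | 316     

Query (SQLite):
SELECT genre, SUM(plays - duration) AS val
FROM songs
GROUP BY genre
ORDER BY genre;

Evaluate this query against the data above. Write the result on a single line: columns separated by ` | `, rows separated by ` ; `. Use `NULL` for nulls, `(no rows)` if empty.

blues | 10757 ; jazz | 14962 ; pop | 1335 ; rap | 30943

For each row compute plays - duration.
Group by genre; take SUM of the expression per group.
  blues: ids {2, 33} → SUM(plays - duration)=10757
  jazz: ids {5, 7, 11, 26} → SUM(plays - duration)=14962
  pop: ids {10} → SUM(plays - duration)=1335
  rap: ids {15, 18, 23, 27, 34, 36} → SUM(plays - duration)=30943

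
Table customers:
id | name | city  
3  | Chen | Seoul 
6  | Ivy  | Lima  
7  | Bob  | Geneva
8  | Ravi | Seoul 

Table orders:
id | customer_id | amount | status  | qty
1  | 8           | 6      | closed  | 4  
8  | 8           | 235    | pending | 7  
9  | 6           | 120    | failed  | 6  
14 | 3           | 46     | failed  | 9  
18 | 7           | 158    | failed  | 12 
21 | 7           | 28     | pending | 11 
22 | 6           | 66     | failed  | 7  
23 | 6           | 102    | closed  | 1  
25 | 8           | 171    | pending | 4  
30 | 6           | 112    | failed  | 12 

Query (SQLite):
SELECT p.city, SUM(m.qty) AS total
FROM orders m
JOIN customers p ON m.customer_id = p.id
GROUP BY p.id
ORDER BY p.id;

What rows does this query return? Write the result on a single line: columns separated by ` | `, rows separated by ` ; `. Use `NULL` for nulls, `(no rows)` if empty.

Join each orders row to its customers via customer_id.
Group joined rows by customers.id; compute SUM(m.qty) per group.
  3: ids {14} → SUM(m.qty)=9
  6: ids {9, 22, 23, 30} → SUM(m.qty)=26
  7: ids {18, 21} → SUM(m.qty)=23
  8: ids {1, 8, 25} → SUM(m.qty)=15

Seoul | 9 ; Lima | 26 ; Geneva | 23 ; Seoul | 15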